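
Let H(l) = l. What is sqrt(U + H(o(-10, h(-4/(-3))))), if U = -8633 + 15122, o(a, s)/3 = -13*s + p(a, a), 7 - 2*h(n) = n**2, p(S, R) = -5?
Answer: sqrt(229398)/6 ≈ 79.826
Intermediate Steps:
h(n) = 7/2 - n**2/2
o(a, s) = -15 - 39*s (o(a, s) = 3*(-13*s - 5) = 3*(-5 - 13*s) = -15 - 39*s)
U = 6489
sqrt(U + H(o(-10, h(-4/(-3))))) = sqrt(6489 + (-15 - 39*(7/2 - (-4/(-3))**2/2))) = sqrt(6489 + (-15 - 39*(7/2 - (-4*(-1/3))**2/2))) = sqrt(6489 + (-15 - 39*(7/2 - (4/3)**2/2))) = sqrt(6489 + (-15 - 39*(7/2 - 1/2*16/9))) = sqrt(6489 + (-15 - 39*(7/2 - 8/9))) = sqrt(6489 + (-15 - 39*47/18)) = sqrt(6489 + (-15 - 611/6)) = sqrt(6489 - 701/6) = sqrt(38233/6) = sqrt(229398)/6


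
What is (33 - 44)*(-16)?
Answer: 176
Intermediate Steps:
(33 - 44)*(-16) = -11*(-16) = 176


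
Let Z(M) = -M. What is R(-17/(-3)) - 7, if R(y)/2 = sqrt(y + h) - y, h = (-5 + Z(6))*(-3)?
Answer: -55/3 + 4*sqrt(87)/3 ≈ -5.8968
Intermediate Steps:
h = 33 (h = (-5 - 1*6)*(-3) = (-5 - 6)*(-3) = -11*(-3) = 33)
R(y) = -2*y + 2*sqrt(33 + y) (R(y) = 2*(sqrt(y + 33) - y) = 2*(sqrt(33 + y) - y) = -2*y + 2*sqrt(33 + y))
R(-17/(-3)) - 7 = (-(-34)/(-3) + 2*sqrt(33 - 17/(-3))) - 7 = (-(-34)*(-1)/3 + 2*sqrt(33 - 17*(-1/3))) - 7 = (-2*17/3 + 2*sqrt(33 + 17/3)) - 7 = (-34/3 + 2*sqrt(116/3)) - 7 = (-34/3 + 2*(2*sqrt(87)/3)) - 7 = (-34/3 + 4*sqrt(87)/3) - 7 = -55/3 + 4*sqrt(87)/3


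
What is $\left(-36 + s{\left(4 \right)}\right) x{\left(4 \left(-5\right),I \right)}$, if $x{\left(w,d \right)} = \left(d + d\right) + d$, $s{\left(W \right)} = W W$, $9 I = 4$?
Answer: $- \frac{80}{3} \approx -26.667$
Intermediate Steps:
$I = \frac{4}{9}$ ($I = \frac{1}{9} \cdot 4 = \frac{4}{9} \approx 0.44444$)
$s{\left(W \right)} = W^{2}$
$x{\left(w,d \right)} = 3 d$ ($x{\left(w,d \right)} = 2 d + d = 3 d$)
$\left(-36 + s{\left(4 \right)}\right) x{\left(4 \left(-5\right),I \right)} = \left(-36 + 4^{2}\right) 3 \cdot \frac{4}{9} = \left(-36 + 16\right) \frac{4}{3} = \left(-20\right) \frac{4}{3} = - \frac{80}{3}$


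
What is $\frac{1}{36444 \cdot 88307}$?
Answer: $\frac{1}{3218260308} \approx 3.1073 \cdot 10^{-10}$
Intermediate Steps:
$\frac{1}{36444 \cdot 88307} = \frac{1}{36444} \cdot \frac{1}{88307} = \frac{1}{3218260308}$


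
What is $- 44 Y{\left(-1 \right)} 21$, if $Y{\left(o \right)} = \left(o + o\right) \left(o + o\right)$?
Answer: $-3696$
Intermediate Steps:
$Y{\left(o \right)} = 4 o^{2}$ ($Y{\left(o \right)} = 2 o 2 o = 4 o^{2}$)
$- 44 Y{\left(-1 \right)} 21 = - 44 \cdot 4 \left(-1\right)^{2} \cdot 21 = - 44 \cdot 4 \cdot 1 \cdot 21 = \left(-44\right) 4 \cdot 21 = \left(-176\right) 21 = -3696$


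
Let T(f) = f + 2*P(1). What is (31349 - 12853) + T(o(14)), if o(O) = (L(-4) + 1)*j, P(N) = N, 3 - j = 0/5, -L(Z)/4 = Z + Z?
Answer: 18597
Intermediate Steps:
L(Z) = -8*Z (L(Z) = -4*(Z + Z) = -8*Z)
j = 3 (j = 3 - 0/5 = 3 - 1*0 = 3 + 0 = 3)
o(O) = 99 (o(O) = (-8*(-4) + 1)*3 = (32 + 1)*3 = 33*3 = 99)
T(f) = 2 + f (T(f) = f + 2*1 = f + 2 = 2 + f)
(31349 - 12853) + T(o(14)) = (31349 - 12853) + (2 + 99) = 18496 + 101 = 18597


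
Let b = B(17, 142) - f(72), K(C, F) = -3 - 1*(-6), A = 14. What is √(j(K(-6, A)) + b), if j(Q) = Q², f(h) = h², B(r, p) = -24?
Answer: I*√5199 ≈ 72.104*I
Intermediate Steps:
K(C, F) = 3 (K(C, F) = -3 + 6 = 3)
b = -5208 (b = -24 - 1*72² = -24 - 1*5184 = -24 - 5184 = -5208)
√(j(K(-6, A)) + b) = √(3² - 5208) = √(9 - 5208) = √(-5199) = I*√5199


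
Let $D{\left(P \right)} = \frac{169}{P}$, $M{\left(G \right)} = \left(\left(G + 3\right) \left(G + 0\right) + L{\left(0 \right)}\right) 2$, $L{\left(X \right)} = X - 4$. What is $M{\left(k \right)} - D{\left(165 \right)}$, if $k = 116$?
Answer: $\frac{4553831}{165} \approx 27599.0$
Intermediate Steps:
$L{\left(X \right)} = -4 + X$ ($L{\left(X \right)} = X - 4 = -4 + X$)
$M{\left(G \right)} = -8 + 2 G \left(3 + G\right)$ ($M{\left(G \right)} = \left(\left(G + 3\right) \left(G + 0\right) + \left(-4 + 0\right)\right) 2 = \left(\left(3 + G\right) G - 4\right) 2 = \left(G \left(3 + G\right) - 4\right) 2 = \left(-4 + G \left(3 + G\right)\right) 2 = -8 + 2 G \left(3 + G\right)$)
$M{\left(k \right)} - D{\left(165 \right)} = \left(-8 + 2 \cdot 116^{2} + 6 \cdot 116\right) - \frac{169}{165} = \left(-8 + 2 \cdot 13456 + 696\right) - 169 \cdot \frac{1}{165} = \left(-8 + 26912 + 696\right) - \frac{169}{165} = 27600 - \frac{169}{165} = \frac{4553831}{165}$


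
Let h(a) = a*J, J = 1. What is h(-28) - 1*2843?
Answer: -2871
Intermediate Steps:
h(a) = a (h(a) = a*1 = a)
h(-28) - 1*2843 = -28 - 1*2843 = -28 - 2843 = -2871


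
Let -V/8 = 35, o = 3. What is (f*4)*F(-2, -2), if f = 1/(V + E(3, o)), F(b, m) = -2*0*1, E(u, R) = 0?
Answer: 0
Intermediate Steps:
V = -280 (V = -8*35 = -280)
F(b, m) = 0 (F(b, m) = 0*1 = 0)
f = -1/280 (f = 1/(-280 + 0) = 1/(-280) = -1/280 ≈ -0.0035714)
(f*4)*F(-2, -2) = -1/280*4*0 = -1/70*0 = 0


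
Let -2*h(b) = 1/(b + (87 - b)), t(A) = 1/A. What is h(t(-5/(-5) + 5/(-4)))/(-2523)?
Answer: 1/439002 ≈ 2.2779e-6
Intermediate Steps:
h(b) = -1/174 (h(b) = -1/(2*(b + (87 - b))) = -½/87 = -½*1/87 = -1/174)
h(t(-5/(-5) + 5/(-4)))/(-2523) = -1/174/(-2523) = -1/174*(-1/2523) = 1/439002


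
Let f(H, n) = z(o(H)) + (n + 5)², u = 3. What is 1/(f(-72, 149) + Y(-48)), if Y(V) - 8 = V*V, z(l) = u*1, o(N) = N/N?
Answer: 1/26031 ≈ 3.8416e-5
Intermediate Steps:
o(N) = 1
z(l) = 3 (z(l) = 3*1 = 3)
Y(V) = 8 + V² (Y(V) = 8 + V*V = 8 + V²)
f(H, n) = 3 + (5 + n)² (f(H, n) = 3 + (n + 5)² = 3 + (5 + n)²)
1/(f(-72, 149) + Y(-48)) = 1/((3 + (5 + 149)²) + (8 + (-48)²)) = 1/((3 + 154²) + (8 + 2304)) = 1/((3 + 23716) + 2312) = 1/(23719 + 2312) = 1/26031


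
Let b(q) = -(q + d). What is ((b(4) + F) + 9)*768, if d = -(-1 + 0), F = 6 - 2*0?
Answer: 7680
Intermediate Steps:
F = 6 (F = 6 + 0 = 6)
d = 1 (d = -1*(-1) = 1)
b(q) = -1 - q (b(q) = -(q + 1) = -(1 + q) = -1 - q)
((b(4) + F) + 9)*768 = (((-1 - 1*4) + 6) + 9)*768 = (((-1 - 4) + 6) + 9)*768 = ((-5 + 6) + 9)*768 = (1 + 9)*768 = 10*768 = 7680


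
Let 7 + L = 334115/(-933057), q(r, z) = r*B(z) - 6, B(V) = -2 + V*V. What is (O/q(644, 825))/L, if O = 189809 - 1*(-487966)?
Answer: -632402708175/3009300376289884 ≈ -0.00021015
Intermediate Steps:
B(V) = -2 + V**2
q(r, z) = -6 + r*(-2 + z**2) (q(r, z) = r*(-2 + z**2) - 6 = -6 + r*(-2 + z**2))
O = 677775 (O = 189809 + 487966 = 677775)
L = -6865514/933057 (L = -7 + 334115/(-933057) = -7 + 334115*(-1/933057) = -7 - 334115/933057 = -6865514/933057 ≈ -7.3581)
(O/q(644, 825))/L = (677775/(-6 + 644*(-2 + 825**2)))/(-6865514/933057) = (677775/(-6 + 644*(-2 + 680625)))*(-933057/6865514) = (677775/(-6 + 644*680623))*(-933057/6865514) = (677775/(-6 + 438321212))*(-933057/6865514) = (677775/438321206)*(-933057/6865514) = -632402708175/3009300376289884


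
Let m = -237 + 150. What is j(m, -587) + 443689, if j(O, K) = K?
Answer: 443102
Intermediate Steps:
m = -87
j(m, -587) + 443689 = -587 + 443689 = 443102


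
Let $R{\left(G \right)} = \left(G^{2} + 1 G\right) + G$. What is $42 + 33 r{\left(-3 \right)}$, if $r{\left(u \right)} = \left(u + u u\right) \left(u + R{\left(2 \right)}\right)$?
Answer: $1032$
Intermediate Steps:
$R{\left(G \right)} = G^{2} + 2 G$ ($R{\left(G \right)} = \left(G^{2} + G\right) + G = \left(G + G^{2}\right) + G = G^{2} + 2 G$)
$r{\left(u \right)} = \left(8 + u\right) \left(u + u^{2}\right)$ ($r{\left(u \right)} = \left(u + u u\right) \left(u + 2 \left(2 + 2\right)\right) = \left(u + u^{2}\right) \left(u + 2 \cdot 4\right) = \left(u + u^{2}\right) \left(u + 8\right) = \left(u + u^{2}\right) \left(8 + u\right) = \left(8 + u\right) \left(u + u^{2}\right)$)
$42 + 33 r{\left(-3 \right)} = 42 + 33 \left(- 3 \left(8 + \left(-3\right)^{2} + 9 \left(-3\right)\right)\right) = 42 + 33 \left(- 3 \left(8 + 9 - 27\right)\right) = 42 + 33 \left(\left(-3\right) \left(-10\right)\right) = 42 + 33 \cdot 30 = 42 + 990 = 1032$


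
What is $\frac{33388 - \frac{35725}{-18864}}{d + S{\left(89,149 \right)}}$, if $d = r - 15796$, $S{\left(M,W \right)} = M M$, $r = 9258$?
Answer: $\frac{629866957}{26088912} \approx 24.143$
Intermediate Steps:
$S{\left(M,W \right)} = M^{2}$
$d = -6538$ ($d = 9258 - 15796 = -6538$)
$\frac{33388 - \frac{35725}{-18864}}{d + S{\left(89,149 \right)}} = \frac{33388 - \frac{35725}{-18864}}{-6538 + 89^{2}} = \frac{33388 - - \frac{35725}{18864}}{-6538 + 7921} = \frac{33388 + \frac{35725}{18864}}{1383} = \frac{629866957}{18864} \cdot \frac{1}{1383} = \frac{629866957}{26088912}$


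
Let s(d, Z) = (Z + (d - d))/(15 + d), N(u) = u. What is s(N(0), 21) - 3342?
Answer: -16703/5 ≈ -3340.6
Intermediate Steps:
s(d, Z) = Z/(15 + d) (s(d, Z) = (Z + 0)/(15 + d) = Z/(15 + d))
s(N(0), 21) - 3342 = 21/(15 + 0) - 3342 = 21/15 - 3342 = 21*(1/15) - 3342 = 7/5 - 3342 = -16703/5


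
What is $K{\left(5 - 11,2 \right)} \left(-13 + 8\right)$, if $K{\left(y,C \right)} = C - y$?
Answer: $-40$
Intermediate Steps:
$K{\left(5 - 11,2 \right)} \left(-13 + 8\right) = \left(2 - \left(5 - 11\right)\right) \left(-13 + 8\right) = \left(2 - \left(5 - 11\right)\right) \left(-5\right) = \left(2 - -6\right) \left(-5\right) = \left(2 + 6\right) \left(-5\right) = 8 \left(-5\right) = -40$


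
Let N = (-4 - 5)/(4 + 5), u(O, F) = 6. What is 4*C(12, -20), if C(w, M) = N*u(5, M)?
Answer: -24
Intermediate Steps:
N = -1 (N = -9/9 = -9*1/9 = -1)
C(w, M) = -6 (C(w, M) = -1*6 = -6)
4*C(12, -20) = 4*(-6) = -24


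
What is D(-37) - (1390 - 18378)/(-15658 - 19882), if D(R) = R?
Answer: -332992/8885 ≈ -37.478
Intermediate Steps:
D(-37) - (1390 - 18378)/(-15658 - 19882) = -37 - (1390 - 18378)/(-15658 - 19882) = -37 - (-16988)/(-35540) = -37 - (-16988)*(-1)/35540 = -37 - 1*4247/8885 = -37 - 4247/8885 = -332992/8885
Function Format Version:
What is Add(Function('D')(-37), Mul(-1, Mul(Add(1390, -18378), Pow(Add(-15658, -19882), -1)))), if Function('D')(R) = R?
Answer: Rational(-332992, 8885) ≈ -37.478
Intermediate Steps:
Add(Function('D')(-37), Mul(-1, Mul(Add(1390, -18378), Pow(Add(-15658, -19882), -1)))) = Add(-37, Mul(-1, Mul(Add(1390, -18378), Pow(Add(-15658, -19882), -1)))) = Add(-37, Mul(-1, Mul(-16988, Pow(-35540, -1)))) = Add(-37, Mul(-1, Mul(-16988, Rational(-1, 35540)))) = Add(-37, Mul(-1, Rational(4247, 8885))) = Add(-37, Rational(-4247, 8885)) = Rational(-332992, 8885)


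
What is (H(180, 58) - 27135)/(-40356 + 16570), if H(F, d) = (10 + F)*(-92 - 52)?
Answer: 7785/3398 ≈ 2.2911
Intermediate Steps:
H(F, d) = -1440 - 144*F (H(F, d) = (10 + F)*(-144) = -1440 - 144*F)
(H(180, 58) - 27135)/(-40356 + 16570) = ((-1440 - 144*180) - 27135)/(-40356 + 16570) = ((-1440 - 25920) - 27135)/(-23786) = (-27360 - 27135)*(-1/23786) = -54495*(-1/23786) = 7785/3398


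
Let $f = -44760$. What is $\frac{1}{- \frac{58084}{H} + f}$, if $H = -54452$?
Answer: $- \frac{13613}{609303359} \approx -2.2342 \cdot 10^{-5}$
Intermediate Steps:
$\frac{1}{- \frac{58084}{H} + f} = \frac{1}{- \frac{58084}{-54452} - 44760} = \frac{1}{\left(-58084\right) \left(- \frac{1}{54452}\right) - 44760} = \frac{1}{\frac{14521}{13613} - 44760} = \frac{1}{- \frac{609303359}{13613}} = - \frac{13613}{609303359}$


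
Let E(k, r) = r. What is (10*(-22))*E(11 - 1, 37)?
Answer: -8140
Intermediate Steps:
(10*(-22))*E(11 - 1, 37) = (10*(-22))*37 = -220*37 = -8140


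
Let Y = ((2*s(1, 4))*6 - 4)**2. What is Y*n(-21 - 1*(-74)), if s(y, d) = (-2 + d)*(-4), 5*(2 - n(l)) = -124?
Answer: 268000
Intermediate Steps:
n(l) = 134/5 (n(l) = 2 - 1/5*(-124) = 2 + 124/5 = 134/5)
s(y, d) = 8 - 4*d
Y = 10000 (Y = ((2*(8 - 4*4))*6 - 4)**2 = ((2*(8 - 16))*6 - 4)**2 = ((2*(-8))*6 - 4)**2 = (-16*6 - 4)**2 = (-96 - 4)**2 = (-100)**2 = 10000)
Y*n(-21 - 1*(-74)) = 10000*(134/5) = 268000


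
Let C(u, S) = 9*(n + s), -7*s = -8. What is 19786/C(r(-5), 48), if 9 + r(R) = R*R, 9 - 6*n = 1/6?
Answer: 554008/659 ≈ 840.68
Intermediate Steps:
s = 8/7 (s = -⅐*(-8) = 8/7 ≈ 1.1429)
n = 53/36 (n = 3/2 - ⅙/6 = 3/2 - ⅙*⅙ = 3/2 - 1/36 = 53/36 ≈ 1.4722)
r(R) = -9 + R² (r(R) = -9 + R*R = -9 + R²)
C(u, S) = 659/28 (C(u, S) = 9*(53/36 + 8/7) = 9*(659/252) = 659/28)
19786/C(r(-5), 48) = 19786/(659/28) = 19786*(28/659) = 554008/659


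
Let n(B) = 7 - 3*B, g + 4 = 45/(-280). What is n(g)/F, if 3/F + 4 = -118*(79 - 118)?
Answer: 2508209/84 ≈ 29860.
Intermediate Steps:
g = -233/56 (g = -4 + 45/(-280) = -4 + 45*(-1/280) = -4 - 9/56 = -233/56 ≈ -4.1607)
F = 3/4598 (F = 3/(-4 - 118*(79 - 118)) = 3/(-4 - 118*(-39)) = 3/(-4 + 4602) = 3/4598 ≈ 0.00065246)
n(g)/F = (7 - 3*(-233/56))/(3/4598) = (7 + 699/56)*(4598/3) = (1091/56)*(4598/3) = 2508209/84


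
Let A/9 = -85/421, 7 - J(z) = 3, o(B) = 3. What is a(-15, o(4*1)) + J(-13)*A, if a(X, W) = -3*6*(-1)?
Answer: 4518/421 ≈ 10.732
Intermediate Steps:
J(z) = 4 (J(z) = 7 - 1*3 = 7 - 3 = 4)
a(X, W) = 18 (a(X, W) = -18*(-1) = 18)
A = -765/421 (A = 9*(-85/421) = -765/421 ≈ -1.8171)
a(-15, o(4*1)) + J(-13)*A = 18 + 4*(-765/421) = 18 - 3060/421 = 4518/421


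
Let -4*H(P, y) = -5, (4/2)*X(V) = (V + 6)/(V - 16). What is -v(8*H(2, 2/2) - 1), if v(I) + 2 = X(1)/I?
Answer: 547/270 ≈ 2.0259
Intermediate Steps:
X(V) = (6 + V)/(2*(-16 + V)) (X(V) = ((V + 6)/(V - 16))/2 = ((6 + V)/(-16 + V))/2 = (6 + V)/(2*(-16 + V)))
H(P, y) = 5/4 (H(P, y) = -¼*(-5) = 5/4)
v(I) = -2 - 7/(30*I) (v(I) = -2 + ((6 + 1)/(2*(-16 + 1)))/I = -2 + ((½)*7/(-15))/I = -2 + ((½)*(-1/15)*7)/I = -2 - 7/(30*I))
-v(8*H(2, 2/2) - 1) = -(-2 - 7/(30*(8*(5/4) - 1))) = -(-2 - 7/(30*(10 - 1))) = -(-2 - 7/30/9) = -(-2 - 7/30*⅑) = -(-2 - 7/270) = -1*(-547/270) = 547/270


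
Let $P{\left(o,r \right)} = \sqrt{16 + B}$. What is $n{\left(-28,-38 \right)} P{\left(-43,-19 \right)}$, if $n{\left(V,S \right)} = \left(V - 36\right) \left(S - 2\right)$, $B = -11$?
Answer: $2560 \sqrt{5} \approx 5724.3$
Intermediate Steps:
$P{\left(o,r \right)} = \sqrt{5}$ ($P{\left(o,r \right)} = \sqrt{16 - 11} = \sqrt{5}$)
$n{\left(V,S \right)} = \left(-36 + V\right) \left(-2 + S\right)$
$n{\left(-28,-38 \right)} P{\left(-43,-19 \right)} = \left(72 - -1368 - -56 - -1064\right) \sqrt{5} = \left(72 + 1368 + 56 + 1064\right) \sqrt{5} = 2560 \sqrt{5}$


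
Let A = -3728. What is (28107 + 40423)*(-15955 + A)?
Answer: -1348875990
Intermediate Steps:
(28107 + 40423)*(-15955 + A) = (28107 + 40423)*(-15955 - 3728) = 68530*(-19683) = -1348875990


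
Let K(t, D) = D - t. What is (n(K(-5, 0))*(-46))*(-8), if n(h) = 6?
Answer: 2208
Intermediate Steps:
(n(K(-5, 0))*(-46))*(-8) = (6*(-46))*(-8) = -276*(-8) = 2208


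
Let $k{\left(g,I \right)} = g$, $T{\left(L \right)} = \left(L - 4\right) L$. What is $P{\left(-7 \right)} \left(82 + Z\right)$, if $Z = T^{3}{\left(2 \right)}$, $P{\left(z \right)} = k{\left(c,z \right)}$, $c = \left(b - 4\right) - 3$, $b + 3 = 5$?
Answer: $-90$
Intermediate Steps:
$b = 2$ ($b = -3 + 5 = 2$)
$T{\left(L \right)} = L \left(-4 + L\right)$ ($T{\left(L \right)} = \left(-4 + L\right) L = L \left(-4 + L\right)$)
$c = -5$ ($c = \left(2 - 4\right) - 3 = -2 - 3 = -5$)
$P{\left(z \right)} = -5$
$Z = -64$ ($Z = \left(2 \left(-4 + 2\right)\right)^{3} = \left(2 \left(-2\right)\right)^{3} = \left(-4\right)^{3} = -64$)
$P{\left(-7 \right)} \left(82 + Z\right) = - 5 \left(82 - 64\right) = \left(-5\right) 18 = -90$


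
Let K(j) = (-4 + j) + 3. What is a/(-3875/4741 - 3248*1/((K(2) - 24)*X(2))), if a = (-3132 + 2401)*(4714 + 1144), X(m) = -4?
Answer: 466943716514/3938817 ≈ 1.1855e+5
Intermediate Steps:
K(j) = -1 + j
a = -4282198 (a = -731*5858 = -4282198)
a/(-3875/4741 - 3248*1/((K(2) - 24)*X(2))) = -4282198/(-3875/4741 - 3248*(-1/(4*((-1 + 2) - 24)))) = -4282198/(-3875*1/4741 - 3248*(-1/(4*(1 - 24)))) = -4282198/(-3875/4741 - 3248/((-23*(-4)))) = -4282198/(-3875/4741 - 3248/92) = -4282198/(-3875/4741 - 3248*1/92) = -4282198/(-3875/4741 - 812/23) = -4282198/(-3938817/109043) = -4282198*(-109043/3938817) = 466943716514/3938817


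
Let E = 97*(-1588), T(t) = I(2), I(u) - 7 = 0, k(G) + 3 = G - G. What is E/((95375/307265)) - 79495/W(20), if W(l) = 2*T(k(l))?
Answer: -19148572491/38150 ≈ -5.0193e+5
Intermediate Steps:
k(G) = -3 (k(G) = -3 + (G - G) = -3 + 0 = -3)
I(u) = 7 (I(u) = 7 + 0 = 7)
T(t) = 7
E = -154036
W(l) = 14 (W(l) = 2*7 = 14)
E/((95375/307265)) - 79495/W(20) = -154036/(95375/307265) - 79495/14 = -154036/(95375*(1/307265)) - 79495*1/14 = -154036/2725/8779 - 79495/14 = -154036*8779/2725 - 79495/14 = -1352282044/2725 - 79495/14 = -19148572491/38150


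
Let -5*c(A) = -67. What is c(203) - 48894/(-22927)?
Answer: 1780579/114635 ≈ 15.533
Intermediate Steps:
c(A) = 67/5 (c(A) = -1/5*(-67) = 67/5)
c(203) - 48894/(-22927) = 67/5 - 48894/(-22927) = 67/5 - 48894*(-1/22927) = 67/5 + 48894/22927 = 1780579/114635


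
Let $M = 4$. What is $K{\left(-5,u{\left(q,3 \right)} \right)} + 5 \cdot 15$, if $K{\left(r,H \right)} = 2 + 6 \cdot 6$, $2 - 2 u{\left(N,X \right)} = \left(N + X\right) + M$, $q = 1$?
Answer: $113$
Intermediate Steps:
$u{\left(N,X \right)} = -1 - \frac{N}{2} - \frac{X}{2}$ ($u{\left(N,X \right)} = 1 - \frac{\left(N + X\right) + 4}{2} = 1 - \frac{4 + N + X}{2} = 1 - \left(2 + \frac{N}{2} + \frac{X}{2}\right) = -1 - \frac{N}{2} - \frac{X}{2}$)
$K{\left(r,H \right)} = 38$ ($K{\left(r,H \right)} = 2 + 36 = 38$)
$K{\left(-5,u{\left(q,3 \right)} \right)} + 5 \cdot 15 = 38 + 5 \cdot 15 = 38 + 75 = 113$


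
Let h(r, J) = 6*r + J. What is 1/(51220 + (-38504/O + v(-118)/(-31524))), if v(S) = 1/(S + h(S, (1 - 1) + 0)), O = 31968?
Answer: 234349416/12003094824331 ≈ 1.9524e-5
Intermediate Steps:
h(r, J) = J + 6*r
v(S) = 1/(7*S) (v(S) = 1/(S + (((1 - 1) + 0) + 6*S)) = 1/(S + ((0 + 0) + 6*S)) = 1/(S + (0 + 6*S)) = 1/(S + 6*S) = 1/(7*S))
1/(51220 + (-38504/O + v(-118)/(-31524))) = 1/(51220 + (-38504/31968 + ((⅐)/(-118))/(-31524))) = 1/(51220 + (-38504*1/31968 + ((⅐)*(-1/118))*(-1/31524))) = 1/(51220 + (-4813/3996 - 1/826*(-1/31524))) = 1/(51220 + (-4813/3996 + 1/26038824)) = 1/(51220 - 282263189/234349416) = 1/(12003094824331/234349416) = 234349416/12003094824331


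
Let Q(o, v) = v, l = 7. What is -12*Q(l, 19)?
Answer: -228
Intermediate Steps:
-12*Q(l, 19) = -12*19 = -228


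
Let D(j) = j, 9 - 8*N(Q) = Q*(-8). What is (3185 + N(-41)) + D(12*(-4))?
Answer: 24777/8 ≈ 3097.1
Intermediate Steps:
N(Q) = 9/8 + Q (N(Q) = 9/8 - Q*(-8)/8 = 9/8 - (-1)*Q = 9/8 + Q)
(3185 + N(-41)) + D(12*(-4)) = (3185 + (9/8 - 41)) + 12*(-4) = (3185 - 319/8) - 48 = 25161/8 - 48 = 24777/8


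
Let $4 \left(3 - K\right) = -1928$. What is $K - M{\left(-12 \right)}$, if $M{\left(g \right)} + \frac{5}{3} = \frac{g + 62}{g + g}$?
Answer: $\frac{1955}{4} \approx 488.75$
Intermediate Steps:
$K = 485$ ($K = 3 - -482 = 3 + 482 = 485$)
$M{\left(g \right)} = - \frac{5}{3} + \frac{62 + g}{2 g}$ ($M{\left(g \right)} = - \frac{5}{3} + \frac{g + 62}{g + g} = - \frac{5}{3} + \frac{62 + g}{2 g}$)
$K - M{\left(-12 \right)} = 485 - \left(- \frac{7}{6} + \frac{31}{-12}\right) = 485 - \left(- \frac{7}{6} + 31 \left(- \frac{1}{12}\right)\right) = 485 - \left(- \frac{7}{6} - \frac{31}{12}\right) = 485 - - \frac{15}{4} = 485 + \frac{15}{4} = \frac{1955}{4}$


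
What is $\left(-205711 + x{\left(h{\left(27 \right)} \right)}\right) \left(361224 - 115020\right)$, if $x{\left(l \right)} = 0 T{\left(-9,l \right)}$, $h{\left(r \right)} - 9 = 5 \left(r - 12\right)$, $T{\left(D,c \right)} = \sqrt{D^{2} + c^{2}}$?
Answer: $-50646871044$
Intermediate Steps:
$h{\left(r \right)} = -51 + 5 r$ ($h{\left(r \right)} = 9 + 5 \left(r - 12\right) = 9 + 5 \left(-12 + r\right) = 9 + \left(-60 + 5 r\right) = -51 + 5 r$)
$x{\left(l \right)} = 0$ ($x{\left(l \right)} = 0 \sqrt{\left(-9\right)^{2} + l^{2}} = 0 \sqrt{81 + l^{2}} = 0$)
$\left(-205711 + x{\left(h{\left(27 \right)} \right)}\right) \left(361224 - 115020\right) = \left(-205711 + 0\right) \left(361224 - 115020\right) = \left(-205711\right) 246204 = -50646871044$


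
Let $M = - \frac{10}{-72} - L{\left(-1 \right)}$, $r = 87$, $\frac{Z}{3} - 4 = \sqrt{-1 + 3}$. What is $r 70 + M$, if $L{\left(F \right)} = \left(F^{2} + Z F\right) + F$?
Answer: $\frac{219677}{36} + 3 \sqrt{2} \approx 6106.4$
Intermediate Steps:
$Z = 12 + 3 \sqrt{2}$ ($Z = 12 + 3 \sqrt{-1 + 3} = 12 + 3 \sqrt{2} \approx 16.243$)
$L{\left(F \right)} = F + F^{2} + F \left(12 + 3 \sqrt{2}\right)$ ($L{\left(F \right)} = \left(F^{2} + \left(12 + 3 \sqrt{2}\right) F\right) + F = \left(F^{2} + F \left(12 + 3 \sqrt{2}\right)\right) + F = F + F^{2} + F \left(12 + 3 \sqrt{2}\right)$)
$M = \frac{437}{36} + 3 \sqrt{2}$ ($M = - \frac{10}{-72} - - (13 - 1 + 3 \sqrt{2}) = \left(-10\right) \left(- \frac{1}{72}\right) - - (12 + 3 \sqrt{2}) = \frac{5}{36} - \left(-12 - 3 \sqrt{2}\right) = \frac{5}{36} + \left(12 + 3 \sqrt{2}\right) = \frac{437}{36} + 3 \sqrt{2} \approx 16.382$)
$r 70 + M = 87 \cdot 70 + \left(\frac{437}{36} + 3 \sqrt{2}\right) = 6090 + \left(\frac{437}{36} + 3 \sqrt{2}\right) = \frac{219677}{36} + 3 \sqrt{2}$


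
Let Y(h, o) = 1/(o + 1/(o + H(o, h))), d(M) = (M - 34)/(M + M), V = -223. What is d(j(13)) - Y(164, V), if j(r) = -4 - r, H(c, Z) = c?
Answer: 299269/198918 ≈ 1.5045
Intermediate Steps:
d(M) = (-34 + M)/(2*M) (d(M) = (-34 + M)/((2*M)) = (-34 + M)*(1/(2*M)) = (-34 + M)/(2*M))
Y(h, o) = 1/(o + 1/(2*o)) (Y(h, o) = 1/(o + 1/(o + o)) = 1/(o + 1/(2*o)))
d(j(13)) - Y(164, V) = (-34 + (-4 - 1*13))/(2*(-4 - 1*13)) - 2*(-223)/(1 + 2*(-223)²) = (-34 + (-4 - 13))/(2*(-4 - 13)) - 2*(-223)/(1 + 2*49729) = (½)*(-34 - 17)/(-17) - 2*(-223)/(1 + 99458) = (½)*(-1/17)*(-51) - 2*(-223)/99459 = 3/2 - 2*(-223)/99459 = 3/2 - 1*(-446/99459) = 3/2 + 446/99459 = 299269/198918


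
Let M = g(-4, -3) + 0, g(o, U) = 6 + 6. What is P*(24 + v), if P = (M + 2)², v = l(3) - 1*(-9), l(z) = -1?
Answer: 6272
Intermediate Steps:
g(o, U) = 12
M = 12 (M = 12 + 0 = 12)
v = 8 (v = -1 - 1*(-9) = -1 + 9 = 8)
P = 196 (P = (12 + 2)² = 14² = 196)
P*(24 + v) = 196*(24 + 8) = 196*32 = 6272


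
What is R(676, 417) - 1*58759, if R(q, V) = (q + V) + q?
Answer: -56990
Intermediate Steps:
R(q, V) = V + 2*q (R(q, V) = (V + q) + q = V + 2*q)
R(676, 417) - 1*58759 = (417 + 2*676) - 1*58759 = (417 + 1352) - 58759 = 1769 - 58759 = -56990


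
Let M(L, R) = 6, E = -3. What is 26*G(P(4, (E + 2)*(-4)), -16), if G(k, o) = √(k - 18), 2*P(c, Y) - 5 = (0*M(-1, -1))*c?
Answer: 13*I*√62 ≈ 102.36*I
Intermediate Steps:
P(c, Y) = 5/2 (P(c, Y) = 5/2 + ((0*6)*c)/2 = 5/2 + (0*c)/2 = 5/2 + (½)*0 = 5/2 + 0 = 5/2)
G(k, o) = √(-18 + k)
26*G(P(4, (E + 2)*(-4)), -16) = 26*√(-18 + 5/2) = 26*√(-31/2) = 26*(I*√62/2) = 13*I*√62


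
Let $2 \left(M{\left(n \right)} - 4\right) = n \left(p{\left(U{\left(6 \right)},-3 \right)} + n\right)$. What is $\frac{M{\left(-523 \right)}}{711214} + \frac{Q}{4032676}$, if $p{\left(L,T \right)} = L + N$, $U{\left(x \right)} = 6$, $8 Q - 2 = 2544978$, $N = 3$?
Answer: $\frac{768305320255}{2868095628664} \approx 0.26788$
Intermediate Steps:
$Q = \frac{636245}{2}$ ($Q = \frac{1}{4} + \frac{1}{8} \cdot 2544978 = \frac{1}{4} + \frac{1272489}{4} = \frac{636245}{2} \approx 3.1812 \cdot 10^{5}$)
$p{\left(L,T \right)} = 3 + L$ ($p{\left(L,T \right)} = L + 3 = 3 + L$)
$M{\left(n \right)} = 4 + \frac{n \left(9 + n\right)}{2}$ ($M{\left(n \right)} = 4 + \frac{n \left(\left(3 + 6\right) + n\right)}{2} = 4 + \frac{n \left(9 + n\right)}{2}$)
$\frac{M{\left(-523 \right)}}{711214} + \frac{Q}{4032676} = \frac{4 + \frac{\left(-523\right)^{2}}{2} + \frac{9}{2} \left(-523\right)}{711214} + \frac{636245}{2 \cdot 4032676} = \left(4 + \frac{1}{2} \cdot 273529 - \frac{4707}{2}\right) \frac{1}{711214} + \frac{636245}{2} \cdot \frac{1}{4032676} = \left(4 + \frac{273529}{2} - \frac{4707}{2}\right) \frac{1}{711214} + \frac{636245}{8065352} = 134415 \cdot \frac{1}{711214} + \frac{636245}{8065352} = \frac{134415}{711214} + \frac{636245}{8065352} = \frac{768305320255}{2868095628664}$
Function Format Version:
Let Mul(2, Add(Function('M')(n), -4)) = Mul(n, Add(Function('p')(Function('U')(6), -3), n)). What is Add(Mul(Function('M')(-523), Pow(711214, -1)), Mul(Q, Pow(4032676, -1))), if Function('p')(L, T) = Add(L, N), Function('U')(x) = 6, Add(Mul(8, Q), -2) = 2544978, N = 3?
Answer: Rational(768305320255, 2868095628664) ≈ 0.26788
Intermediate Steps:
Q = Rational(636245, 2) (Q = Add(Rational(1, 4), Mul(Rational(1, 8), 2544978)) = Add(Rational(1, 4), Rational(1272489, 4)) = Rational(636245, 2) ≈ 3.1812e+5)
Function('p')(L, T) = Add(3, L) (Function('p')(L, T) = Add(L, 3) = Add(3, L))
Function('M')(n) = Add(4, Mul(Rational(1, 2), n, Add(9, n))) (Function('M')(n) = Add(4, Mul(Rational(1, 2), Mul(n, Add(Add(3, 6), n)))) = Add(4, Mul(Rational(1, 2), Mul(n, Add(9, n)))) = Add(4, Mul(Rational(1, 2), n, Add(9, n))))
Add(Mul(Function('M')(-523), Pow(711214, -1)), Mul(Q, Pow(4032676, -1))) = Add(Mul(Add(4, Mul(Rational(1, 2), Pow(-523, 2)), Mul(Rational(9, 2), -523)), Pow(711214, -1)), Mul(Rational(636245, 2), Pow(4032676, -1))) = Add(Mul(Add(4, Mul(Rational(1, 2), 273529), Rational(-4707, 2)), Rational(1, 711214)), Mul(Rational(636245, 2), Rational(1, 4032676))) = Add(Mul(Add(4, Rational(273529, 2), Rational(-4707, 2)), Rational(1, 711214)), Rational(636245, 8065352)) = Add(Mul(134415, Rational(1, 711214)), Rational(636245, 8065352)) = Add(Rational(134415, 711214), Rational(636245, 8065352)) = Rational(768305320255, 2868095628664)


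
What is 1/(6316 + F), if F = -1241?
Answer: 1/5075 ≈ 0.00019704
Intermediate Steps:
1/(6316 + F) = 1/(6316 - 1241) = 1/5075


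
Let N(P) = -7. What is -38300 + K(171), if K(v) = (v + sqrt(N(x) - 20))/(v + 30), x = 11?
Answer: -2566043/67 + I*sqrt(3)/67 ≈ -38299.0 + 0.025852*I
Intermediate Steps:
K(v) = (v + 3*I*sqrt(3))/(30 + v) (K(v) = (v + sqrt(-7 - 20))/(v + 30) = (v + sqrt(-27))/(30 + v) = (v + 3*I*sqrt(3))/(30 + v))
-38300 + K(171) = -38300 + (171 + 3*I*sqrt(3))/(30 + 171) = -38300 + (171 + 3*I*sqrt(3))/201 = -38300 + (57/67 + I*sqrt(3)/67) = -2566043/67 + I*sqrt(3)/67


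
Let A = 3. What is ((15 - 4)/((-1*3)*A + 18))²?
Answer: 121/81 ≈ 1.4938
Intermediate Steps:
((15 - 4)/((-1*3)*A + 18))² = ((15 - 4)/(-1*3*3 + 18))² = (11/(-3*3 + 18))² = (11/(-9 + 18))² = (11/9)² = 121/81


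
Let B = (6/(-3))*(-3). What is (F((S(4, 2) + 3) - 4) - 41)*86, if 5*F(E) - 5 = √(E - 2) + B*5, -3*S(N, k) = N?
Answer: -2924 + 86*I*√39/15 ≈ -2924.0 + 35.805*I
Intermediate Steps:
S(N, k) = -N/3
B = 6 (B = -⅓*6*(-3) = -2*(-3) = 6)
F(E) = 7 + √(-2 + E)/5 (F(E) = 1 + (√(E - 2) + 6*5)/5 = 1 + (√(-2 + E) + 30)/5 = 1 + (30 + √(-2 + E))/5 = 1 + (6 + √(-2 + E)/5) = 7 + √(-2 + E)/5)
(F((S(4, 2) + 3) - 4) - 41)*86 = ((7 + √(-2 + ((-⅓*4 + 3) - 4))/5) - 41)*86 = ((7 + √(-2 + ((-4/3 + 3) - 4))/5) - 41)*86 = ((7 + √(-2 + (5/3 - 4))/5) - 41)*86 = ((7 + √(-2 - 7/3)/5) - 41)*86 = ((7 + √(-13/3)/5) - 41)*86 = ((7 + (I*√39/3)/5) - 41)*86 = ((7 + I*√39/15) - 41)*86 = (-34 + I*√39/15)*86 = -2924 + 86*I*√39/15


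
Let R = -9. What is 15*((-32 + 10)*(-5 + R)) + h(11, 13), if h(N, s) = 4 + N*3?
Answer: 4657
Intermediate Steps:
h(N, s) = 4 + 3*N
15*((-32 + 10)*(-5 + R)) + h(11, 13) = 15*((-32 + 10)*(-5 - 9)) + (4 + 3*11) = 15*(-22*(-14)) + (4 + 33) = 15*308 + 37 = 4620 + 37 = 4657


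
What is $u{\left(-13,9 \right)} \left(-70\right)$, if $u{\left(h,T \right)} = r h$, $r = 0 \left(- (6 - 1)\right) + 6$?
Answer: $5460$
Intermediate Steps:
$r = 6$ ($r = 0 \left(\left(-1\right) 5\right) + 6 = 0 \left(-5\right) + 6 = 0 + 6 = 6$)
$u{\left(h,T \right)} = 6 h$
$u{\left(-13,9 \right)} \left(-70\right) = 6 \left(-13\right) \left(-70\right) = \left(-78\right) \left(-70\right) = 5460$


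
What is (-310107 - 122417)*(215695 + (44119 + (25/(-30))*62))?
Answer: -337060330388/3 ≈ -1.1235e+11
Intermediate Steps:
(-310107 - 122417)*(215695 + (44119 + (25/(-30))*62)) = -432524*(215695 + (44119 + (25*(-1/30))*62)) = -432524*(215695 + (44119 - ⅚*62)) = -432524*(215695 + (44119 - 155/3)) = -432524*(215695 + 132202/3) = -432524*779287/3 = -337060330388/3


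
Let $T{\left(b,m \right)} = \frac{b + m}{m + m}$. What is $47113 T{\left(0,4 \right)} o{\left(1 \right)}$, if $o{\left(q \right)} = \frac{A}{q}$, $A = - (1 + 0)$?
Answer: $- \frac{47113}{2} \approx -23557.0$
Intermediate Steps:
$A = -1$ ($A = \left(-1\right) 1 = -1$)
$o{\left(q \right)} = - \frac{1}{q}$
$T{\left(b,m \right)} = \frac{b + m}{2 m}$
$47113 T{\left(0,4 \right)} o{\left(1 \right)} = 47113 \frac{0 + 4}{2 \cdot 4} \left(- 1^{-1}\right) = 47113 \cdot \frac{1}{2} \cdot \frac{1}{4} \cdot 4 \left(\left(-1\right) 1\right) = 47113 \cdot \frac{1}{2} \left(-1\right) = 47113 \left(- \frac{1}{2}\right) = - \frac{47113}{2}$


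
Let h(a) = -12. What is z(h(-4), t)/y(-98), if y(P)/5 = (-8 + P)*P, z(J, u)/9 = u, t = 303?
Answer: 2727/51940 ≈ 0.052503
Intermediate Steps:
z(J, u) = 9*u
y(P) = 5*P*(-8 + P) (y(P) = 5*((-8 + P)*P) = 5*(P*(-8 + P)) = 5*P*(-8 + P))
z(h(-4), t)/y(-98) = (9*303)/((5*(-98)*(-8 - 98))) = 2727/((5*(-98)*(-106))) = 2727/51940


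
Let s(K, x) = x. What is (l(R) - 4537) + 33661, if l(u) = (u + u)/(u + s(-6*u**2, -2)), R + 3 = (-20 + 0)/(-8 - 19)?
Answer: 3349382/115 ≈ 29125.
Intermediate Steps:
R = -61/27 (R = -3 + (-20 + 0)/(-8 - 19) = -3 - 20/(-27) = -3 - 20*(-1/27) = -3 + 20/27 = -61/27 ≈ -2.2593)
l(u) = 2*u/(-2 + u) (l(u) = (u + u)/(u - 2) = (2*u)/(-2 + u) = 2*u/(-2 + u))
(l(R) - 4537) + 33661 = (2*(-61/27)/(-2 - 61/27) - 4537) + 33661 = (2*(-61/27)/(-115/27) - 4537) + 33661 = (2*(-61/27)*(-27/115) - 4537) + 33661 = (122/115 - 4537) + 33661 = -521633/115 + 33661 = 3349382/115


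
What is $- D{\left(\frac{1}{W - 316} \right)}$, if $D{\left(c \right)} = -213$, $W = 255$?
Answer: $213$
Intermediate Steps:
$- D{\left(\frac{1}{W - 316} \right)} = \left(-1\right) \left(-213\right) = 213$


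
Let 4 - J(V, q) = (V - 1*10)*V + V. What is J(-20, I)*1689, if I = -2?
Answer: -972864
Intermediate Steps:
J(V, q) = 4 - V - V*(-10 + V) (J(V, q) = 4 - ((V - 1*10)*V + V) = 4 - ((V - 10)*V + V) = 4 - ((-10 + V)*V + V) = 4 - (V*(-10 + V) + V) = 4 - (V + V*(-10 + V)) = 4 + (-V - V*(-10 + V)) = 4 - V - V*(-10 + V))
J(-20, I)*1689 = (4 - 1*(-20)**2 + 9*(-20))*1689 = (4 - 1*400 - 180)*1689 = (4 - 400 - 180)*1689 = -576*1689 = -972864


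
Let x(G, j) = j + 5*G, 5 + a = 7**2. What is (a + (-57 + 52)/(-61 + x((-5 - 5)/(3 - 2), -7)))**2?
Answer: 27008809/13924 ≈ 1939.7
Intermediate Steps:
a = 44 (a = -5 + 7**2 = -5 + 49 = 44)
(a + (-57 + 52)/(-61 + x((-5 - 5)/(3 - 2), -7)))**2 = (44 + (-57 + 52)/(-61 + (-7 + 5*((-5 - 5)/(3 - 2)))))**2 = (44 - 5/(-61 + (-7 + 5*(-10/1))))**2 = (44 - 5/(-61 + (-7 + 5*(-10*1))))**2 = (44 - 5/(-61 + (-7 + 5*(-10))))**2 = (44 - 5/(-61 + (-7 - 50)))**2 = (44 - 5/(-61 - 57))**2 = (44 - 5/(-118))**2 = (44 - 5*(-1/118))**2 = (44 + 5/118)**2 = (5197/118)**2 = 27008809/13924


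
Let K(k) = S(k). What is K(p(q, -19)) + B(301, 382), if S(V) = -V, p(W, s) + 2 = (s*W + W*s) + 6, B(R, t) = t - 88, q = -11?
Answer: -128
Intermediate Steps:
B(R, t) = -88 + t
p(W, s) = 4 + 2*W*s (p(W, s) = -2 + ((s*W + W*s) + 6) = -2 + ((W*s + W*s) + 6) = -2 + (2*W*s + 6) = -2 + (6 + 2*W*s) = 4 + 2*W*s)
K(k) = -k
K(p(q, -19)) + B(301, 382) = -(4 + 2*(-11)*(-19)) + (-88 + 382) = -(4 + 418) + 294 = -1*422 + 294 = -422 + 294 = -128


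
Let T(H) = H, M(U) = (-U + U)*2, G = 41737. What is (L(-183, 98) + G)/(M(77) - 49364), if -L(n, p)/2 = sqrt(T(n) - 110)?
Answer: -41737/49364 + I*sqrt(293)/24682 ≈ -0.84549 + 0.00069351*I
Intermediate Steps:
M(U) = 0 (M(U) = 0*2 = 0)
L(n, p) = -2*sqrt(-110 + n) (L(n, p) = -2*sqrt(n - 110) = -2*sqrt(-110 + n))
(L(-183, 98) + G)/(M(77) - 49364) = (-2*sqrt(-110 - 183) + 41737)/(0 - 49364) = (-2*I*sqrt(293) + 41737)/(-49364) = (-2*I*sqrt(293) + 41737)*(-1/49364) = (41737 - 2*I*sqrt(293))*(-1/49364) = -41737/49364 + I*sqrt(293)/24682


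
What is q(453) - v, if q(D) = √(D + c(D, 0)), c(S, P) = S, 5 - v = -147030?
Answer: -147035 + √906 ≈ -1.4701e+5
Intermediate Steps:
v = 147035 (v = 5 - 1*(-147030) = 5 + 147030 = 147035)
q(D) = √2*√D (q(D) = √(D + D) = √(2*D) = √2*√D)
q(453) - v = √2*√453 - 1*147035 = √906 - 147035 = -147035 + √906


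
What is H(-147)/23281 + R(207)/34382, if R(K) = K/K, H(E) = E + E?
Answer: -10085027/800447342 ≈ -0.012599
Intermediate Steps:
H(E) = 2*E
R(K) = 1
H(-147)/23281 + R(207)/34382 = (2*(-147))/23281 + 1/34382 = -294*1/23281 + 1*(1/34382) = -294/23281 + 1/34382 = -10085027/800447342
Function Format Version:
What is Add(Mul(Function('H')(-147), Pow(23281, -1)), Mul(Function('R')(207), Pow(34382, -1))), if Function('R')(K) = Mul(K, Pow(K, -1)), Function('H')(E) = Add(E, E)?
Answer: Rational(-10085027, 800447342) ≈ -0.012599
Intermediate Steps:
Function('H')(E) = Mul(2, E)
Function('R')(K) = 1
Add(Mul(Function('H')(-147), Pow(23281, -1)), Mul(Function('R')(207), Pow(34382, -1))) = Add(Mul(Mul(2, -147), Pow(23281, -1)), Mul(1, Pow(34382, -1))) = Add(Mul(-294, Rational(1, 23281)), Mul(1, Rational(1, 34382))) = Add(Rational(-294, 23281), Rational(1, 34382)) = Rational(-10085027, 800447342)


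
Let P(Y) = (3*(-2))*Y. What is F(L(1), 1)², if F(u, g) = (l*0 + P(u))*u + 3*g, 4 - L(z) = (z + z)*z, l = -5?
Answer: 441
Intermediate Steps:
L(z) = 4 - 2*z² (L(z) = 4 - (z + z)*z = 4 - 2*z*z = 4 - 2*z²)
P(Y) = -6*Y
F(u, g) = -6*u² + 3*g (F(u, g) = (-5*0 - 6*u)*u + 3*g = (0 - 6*u)*u + 3*g = (-6*u)*u + 3*g = -6*u² + 3*g)
F(L(1), 1)² = (-6*(4 - 2*1²)² + 3*1)² = (-6*(4 - 2*1)² + 3)² = (-6*(4 - 2)² + 3)² = (-6*2² + 3)² = (-6*4 + 3)² = (-24 + 3)² = (-21)² = 441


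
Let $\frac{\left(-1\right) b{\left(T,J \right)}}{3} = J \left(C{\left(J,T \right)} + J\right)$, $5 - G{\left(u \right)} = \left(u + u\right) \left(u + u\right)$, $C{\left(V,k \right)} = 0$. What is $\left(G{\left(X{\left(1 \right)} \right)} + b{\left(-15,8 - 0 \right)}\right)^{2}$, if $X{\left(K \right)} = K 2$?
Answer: $41209$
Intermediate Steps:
$X{\left(K \right)} = 2 K$
$G{\left(u \right)} = 5 - 4 u^{2}$ ($G{\left(u \right)} = 5 - \left(u + u\right) \left(u + u\right) = 5 - 2 u 2 u = 5 - 4 u^{2}$)
$b{\left(T,J \right)} = - 3 J^{2}$ ($b{\left(T,J \right)} = - 3 J \left(0 + J\right) = - 3 J J = - 3 J^{2}$)
$\left(G{\left(X{\left(1 \right)} \right)} + b{\left(-15,8 - 0 \right)}\right)^{2} = \left(\left(5 - 4 \left(2 \cdot 1\right)^{2}\right) - 3 \left(8 - 0\right)^{2}\right)^{2} = \left(\left(5 - 4 \cdot 2^{2}\right) - 3 \left(8 + 0\right)^{2}\right)^{2} = \left(\left(5 - 16\right) - 3 \cdot 8^{2}\right)^{2} = \left(\left(5 - 16\right) - 192\right)^{2} = \left(-11 - 192\right)^{2} = \left(-203\right)^{2} = 41209$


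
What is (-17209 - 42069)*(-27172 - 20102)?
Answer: 2802308172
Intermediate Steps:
(-17209 - 42069)*(-27172 - 20102) = -59278*(-47274) = 2802308172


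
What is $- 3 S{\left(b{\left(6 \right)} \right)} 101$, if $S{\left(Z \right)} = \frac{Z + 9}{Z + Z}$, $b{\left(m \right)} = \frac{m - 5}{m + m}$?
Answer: $- \frac{33027}{2} \approx -16514.0$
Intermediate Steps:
$b{\left(m \right)} = \frac{-5 + m}{2 m}$
$S{\left(Z \right)} = \frac{9 + Z}{2 Z}$
$- 3 S{\left(b{\left(6 \right)} \right)} 101 = - 3 \frac{9 + \frac{-5 + 6}{2 \cdot 6}}{2 \frac{-5 + 6}{2 \cdot 6}} \cdot 101 = - 3 \frac{9 + \frac{1}{2} \cdot \frac{1}{6} \cdot 1}{2 \cdot \frac{1}{2} \cdot \frac{1}{6} \cdot 1} \cdot 101 = - 3 \frac{\frac{1}{\frac{1}{12}} \left(9 + \frac{1}{12}\right)}{2} \cdot 101 = - 3 \cdot \frac{1}{2} \cdot 12 \cdot \frac{109}{12} \cdot 101 = \left(-3\right) \frac{109}{2} \cdot 101 = \left(- \frac{327}{2}\right) 101 = - \frac{33027}{2}$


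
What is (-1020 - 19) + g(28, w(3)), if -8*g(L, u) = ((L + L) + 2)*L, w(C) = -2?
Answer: -1242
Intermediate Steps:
g(L, u) = -L*(2 + 2*L)/8 (g(L, u) = -((L + L) + 2)*L/8 = -(2*L + 2)*L/8 = -(2 + 2*L)*L/8 = -L*(2 + 2*L)/8)
(-1020 - 19) + g(28, w(3)) = (-1020 - 19) - ¼*28*(1 + 28) = -1039 - ¼*28*29 = -1039 - 203 = -1242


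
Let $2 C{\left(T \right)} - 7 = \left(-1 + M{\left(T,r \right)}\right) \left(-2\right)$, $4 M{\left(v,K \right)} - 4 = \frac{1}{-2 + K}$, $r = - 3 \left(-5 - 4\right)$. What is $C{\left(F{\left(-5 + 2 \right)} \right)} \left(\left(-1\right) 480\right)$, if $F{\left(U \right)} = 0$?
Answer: $- \frac{8376}{5} \approx -1675.2$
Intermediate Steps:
$r = 27$ ($r = \left(-3\right) \left(-9\right) = 27$)
$M{\left(v,K \right)} = 1 + \frac{1}{4 \left(-2 + K\right)}$
$C{\left(T \right)} = \frac{349}{100}$ ($C{\left(T \right)} = \frac{7}{2} + \frac{\left(-1 + \frac{- \frac{7}{4} + 27}{-2 + 27}\right) \left(-2\right)}{2} = \frac{7}{2} + \frac{\left(-1 + \frac{1}{25} \cdot \frac{101}{4}\right) \left(-2\right)}{2} = \frac{7}{2} + \frac{\left(-1 + \frac{101}{100}\right) \left(-2\right)}{2} = \frac{7}{2} + \frac{\frac{1}{100} \left(-2\right)}{2} = \frac{7}{2} + \frac{1}{2} \left(- \frac{1}{50}\right) = \frac{7}{2} - \frac{1}{100} = \frac{349}{100}$)
$C{\left(F{\left(-5 + 2 \right)} \right)} \left(\left(-1\right) 480\right) = \frac{349 \left(\left(-1\right) 480\right)}{100} = \frac{349}{100} \left(-480\right) = - \frac{8376}{5}$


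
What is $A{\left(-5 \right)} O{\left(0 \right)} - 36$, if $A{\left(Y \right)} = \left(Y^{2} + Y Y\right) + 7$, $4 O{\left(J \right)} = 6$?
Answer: $\frac{99}{2} \approx 49.5$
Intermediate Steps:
$O{\left(J \right)} = \frac{3}{2}$ ($O{\left(J \right)} = \frac{1}{4} \cdot 6 = \frac{3}{2}$)
$A{\left(Y \right)} = 7 + 2 Y^{2}$ ($A{\left(Y \right)} = \left(Y^{2} + Y^{2}\right) + 7 = 2 Y^{2} + 7 = 7 + 2 Y^{2}$)
$A{\left(-5 \right)} O{\left(0 \right)} - 36 = \left(7 + 2 \left(-5\right)^{2}\right) \frac{3}{2} - 36 = \left(7 + 2 \cdot 25\right) \frac{3}{2} - 36 = \left(7 + 50\right) \frac{3}{2} - 36 = 57 \cdot \frac{3}{2} - 36 = \frac{171}{2} - 36 = \frac{99}{2}$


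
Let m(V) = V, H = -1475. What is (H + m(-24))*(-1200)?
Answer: 1798800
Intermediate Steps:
(H + m(-24))*(-1200) = (-1475 - 24)*(-1200) = -1499*(-1200) = 1798800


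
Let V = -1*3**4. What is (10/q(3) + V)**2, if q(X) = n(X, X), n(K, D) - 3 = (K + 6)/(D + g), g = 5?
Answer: 6723649/1089 ≈ 6174.1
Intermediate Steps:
n(K, D) = 3 + (6 + K)/(5 + D) (n(K, D) = 3 + (K + 6)/(D + 5) = 3 + (6 + K)/(5 + D))
q(X) = (21 + 4*X)/(5 + X) (q(X) = (21 + X + 3*X)/(5 + X) = (21 + 4*X)/(5 + X))
V = -81 (V = -1*81 = -81)
(10/q(3) + V)**2 = (10/(((21 + 4*3)/(5 + 3))) - 81)**2 = (10/(((21 + 12)/8)) - 81)**2 = (10/(((1/8)*33)) - 81)**2 = (10/(33/8) - 81)**2 = (10*(8/33) - 81)**2 = (80/33 - 81)**2 = (-2593/33)**2 = 6723649/1089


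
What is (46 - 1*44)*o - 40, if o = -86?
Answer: -212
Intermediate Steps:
(46 - 1*44)*o - 40 = (46 - 1*44)*(-86) - 40 = (46 - 44)*(-86) - 40 = 2*(-86) - 40 = -172 - 40 = -212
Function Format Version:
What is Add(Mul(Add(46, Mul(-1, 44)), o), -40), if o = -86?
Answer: -212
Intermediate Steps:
Add(Mul(Add(46, Mul(-1, 44)), o), -40) = Add(Mul(Add(46, Mul(-1, 44)), -86), -40) = Add(Mul(Add(46, -44), -86), -40) = Add(Mul(2, -86), -40) = Add(-172, -40) = -212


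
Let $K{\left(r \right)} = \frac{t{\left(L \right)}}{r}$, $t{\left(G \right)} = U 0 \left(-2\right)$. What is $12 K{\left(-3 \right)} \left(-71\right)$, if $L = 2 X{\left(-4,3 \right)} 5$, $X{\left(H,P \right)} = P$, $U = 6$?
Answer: $0$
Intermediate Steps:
$L = 30$ ($L = 2 \cdot 3 \cdot 5 = 6 \cdot 5 = 30$)
$t{\left(G \right)} = 0$ ($t{\left(G \right)} = 6 \cdot 0 \left(-2\right) = 0 \left(-2\right) = 0$)
$K{\left(r \right)} = 0$ ($K{\left(r \right)} = \frac{0}{r} = 0$)
$12 K{\left(-3 \right)} \left(-71\right) = 12 \cdot 0 \left(-71\right) = 0 \left(-71\right) = 0$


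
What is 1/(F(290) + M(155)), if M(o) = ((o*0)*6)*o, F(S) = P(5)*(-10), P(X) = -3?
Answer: 1/30 ≈ 0.033333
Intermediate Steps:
F(S) = 30 (F(S) = -3*(-10) = 30)
M(o) = 0 (M(o) = (0*6)*o = 0*o = 0)
1/(F(290) + M(155)) = 1/(30 + 0) = 1/30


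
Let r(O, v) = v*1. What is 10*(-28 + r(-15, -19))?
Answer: -470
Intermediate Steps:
r(O, v) = v
10*(-28 + r(-15, -19)) = 10*(-28 - 19) = 10*(-47) = -470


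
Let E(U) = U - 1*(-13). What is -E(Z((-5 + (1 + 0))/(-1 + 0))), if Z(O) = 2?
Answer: -15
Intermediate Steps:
E(U) = 13 + U (E(U) = U + 13 = 13 + U)
-E(Z((-5 + (1 + 0))/(-1 + 0))) = -(13 + 2) = -1*15 = -15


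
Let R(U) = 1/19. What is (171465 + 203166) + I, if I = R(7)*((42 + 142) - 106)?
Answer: 7118067/19 ≈ 3.7464e+5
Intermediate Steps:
R(U) = 1/19
I = 78/19 (I = ((42 + 142) - 106)/19 = (184 - 106)/19 = (1/19)*78 = 78/19 ≈ 4.1053)
(171465 + 203166) + I = (171465 + 203166) + 78/19 = 374631 + 78/19 = 7118067/19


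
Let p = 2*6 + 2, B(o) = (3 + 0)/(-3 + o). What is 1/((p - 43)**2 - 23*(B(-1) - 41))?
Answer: 4/7205 ≈ 0.00055517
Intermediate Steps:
B(o) = 3/(-3 + o)
p = 14 (p = 12 + 2 = 14)
1/((p - 43)**2 - 23*(B(-1) - 41)) = 1/((14 - 43)**2 - 23*(3/(-3 - 1) - 41)) = 1/((-29)**2 - 23*(3/(-4) - 41)) = 1/(841 - 23*(3*(-1/4) - 41)) = 1/(841 - 23*(-3/4 - 41)) = 1/(841 - 23*(-167/4)) = 1/(841 + 3841/4) = 1/(7205/4) = 4/7205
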